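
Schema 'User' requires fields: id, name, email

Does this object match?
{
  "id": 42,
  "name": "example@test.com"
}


Checking required fields...
Missing: email
Invalid - missing required field 'email'


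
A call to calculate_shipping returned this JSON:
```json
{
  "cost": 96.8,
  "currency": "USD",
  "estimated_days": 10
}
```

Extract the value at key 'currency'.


USD


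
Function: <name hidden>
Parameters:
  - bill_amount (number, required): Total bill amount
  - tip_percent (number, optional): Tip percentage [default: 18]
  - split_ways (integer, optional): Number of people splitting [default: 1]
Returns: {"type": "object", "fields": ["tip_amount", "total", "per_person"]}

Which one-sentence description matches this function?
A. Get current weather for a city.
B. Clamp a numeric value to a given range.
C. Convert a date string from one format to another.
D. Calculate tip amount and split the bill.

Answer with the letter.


Parameters bill_amount, tip_percent, split_ways and return ["tip_amount", "total", "per_person"] fit: Calculate tip amount and split the bill.
D


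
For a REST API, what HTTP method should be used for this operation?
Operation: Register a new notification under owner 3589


GET = read, POST = create, PUT = update/replace, DELETE = remove
This operation is a create.
POST


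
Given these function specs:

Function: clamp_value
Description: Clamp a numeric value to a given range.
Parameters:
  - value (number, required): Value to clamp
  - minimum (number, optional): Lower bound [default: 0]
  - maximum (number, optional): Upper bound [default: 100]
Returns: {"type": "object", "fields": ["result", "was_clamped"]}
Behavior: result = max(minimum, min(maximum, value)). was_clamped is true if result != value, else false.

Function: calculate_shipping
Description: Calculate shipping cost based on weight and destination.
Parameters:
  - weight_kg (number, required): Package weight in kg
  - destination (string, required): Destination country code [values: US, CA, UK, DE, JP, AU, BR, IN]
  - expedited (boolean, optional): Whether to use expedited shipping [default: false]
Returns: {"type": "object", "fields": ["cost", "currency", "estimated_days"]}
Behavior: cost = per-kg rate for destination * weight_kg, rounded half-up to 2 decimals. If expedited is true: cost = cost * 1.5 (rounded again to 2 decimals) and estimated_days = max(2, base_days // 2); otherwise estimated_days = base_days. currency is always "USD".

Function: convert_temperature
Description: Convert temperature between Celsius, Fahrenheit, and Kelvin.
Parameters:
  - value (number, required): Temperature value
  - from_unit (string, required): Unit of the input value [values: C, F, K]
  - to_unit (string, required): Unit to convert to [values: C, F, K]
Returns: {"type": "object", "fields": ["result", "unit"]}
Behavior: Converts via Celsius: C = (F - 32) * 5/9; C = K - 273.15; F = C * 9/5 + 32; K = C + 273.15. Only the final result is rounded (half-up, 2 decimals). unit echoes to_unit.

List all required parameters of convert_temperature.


Parameters of convert_temperature and their required/optional flag:
  value: required
  from_unit: required
  to_unit: required
from_unit, to_unit, value


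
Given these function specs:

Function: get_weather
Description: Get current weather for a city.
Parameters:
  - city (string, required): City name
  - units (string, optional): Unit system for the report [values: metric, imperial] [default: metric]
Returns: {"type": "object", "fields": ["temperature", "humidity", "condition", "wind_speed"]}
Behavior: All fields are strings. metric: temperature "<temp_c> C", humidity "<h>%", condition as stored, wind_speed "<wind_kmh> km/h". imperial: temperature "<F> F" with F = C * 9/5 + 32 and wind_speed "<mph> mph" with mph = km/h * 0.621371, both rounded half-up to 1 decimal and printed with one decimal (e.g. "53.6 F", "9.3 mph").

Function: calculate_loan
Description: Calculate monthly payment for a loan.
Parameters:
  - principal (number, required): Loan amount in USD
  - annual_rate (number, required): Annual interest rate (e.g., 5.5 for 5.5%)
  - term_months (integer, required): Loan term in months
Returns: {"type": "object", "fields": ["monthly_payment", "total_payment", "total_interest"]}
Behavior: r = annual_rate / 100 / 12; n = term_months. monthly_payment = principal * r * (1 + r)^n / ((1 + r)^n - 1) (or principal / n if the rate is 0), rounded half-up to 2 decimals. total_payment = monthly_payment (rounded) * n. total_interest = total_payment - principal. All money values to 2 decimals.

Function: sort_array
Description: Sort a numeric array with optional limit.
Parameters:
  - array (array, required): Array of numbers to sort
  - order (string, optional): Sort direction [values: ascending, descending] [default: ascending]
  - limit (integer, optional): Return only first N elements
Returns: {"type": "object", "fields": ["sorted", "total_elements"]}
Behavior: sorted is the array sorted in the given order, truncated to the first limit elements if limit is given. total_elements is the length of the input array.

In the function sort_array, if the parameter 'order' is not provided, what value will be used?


The sort_array spec declares:
  - order (string, optional): Sort direction [values: ascending, descending] [default: ascending]
Default:
ascending


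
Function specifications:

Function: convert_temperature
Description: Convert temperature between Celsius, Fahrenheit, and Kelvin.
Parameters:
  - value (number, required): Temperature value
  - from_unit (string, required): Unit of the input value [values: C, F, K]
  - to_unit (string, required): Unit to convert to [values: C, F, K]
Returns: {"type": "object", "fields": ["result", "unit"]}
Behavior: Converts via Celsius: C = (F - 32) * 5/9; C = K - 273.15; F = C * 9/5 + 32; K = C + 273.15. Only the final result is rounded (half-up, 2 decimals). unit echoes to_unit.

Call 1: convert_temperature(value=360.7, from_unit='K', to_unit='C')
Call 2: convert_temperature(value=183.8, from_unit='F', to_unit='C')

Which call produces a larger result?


Call 1:
  To C: 360.7 - 273.15 = 87.55
  Target is C: 87.55
  Round to 2 decimals: 87.55
  -> 87.55 C
Call 2:
  To C: (183.8 - 32) * 5/9 = 84.333333
  Target is C: 84.333333
  Round to 2 decimals: 84.33
  -> 84.33 C
Call 1 (87.55 C)


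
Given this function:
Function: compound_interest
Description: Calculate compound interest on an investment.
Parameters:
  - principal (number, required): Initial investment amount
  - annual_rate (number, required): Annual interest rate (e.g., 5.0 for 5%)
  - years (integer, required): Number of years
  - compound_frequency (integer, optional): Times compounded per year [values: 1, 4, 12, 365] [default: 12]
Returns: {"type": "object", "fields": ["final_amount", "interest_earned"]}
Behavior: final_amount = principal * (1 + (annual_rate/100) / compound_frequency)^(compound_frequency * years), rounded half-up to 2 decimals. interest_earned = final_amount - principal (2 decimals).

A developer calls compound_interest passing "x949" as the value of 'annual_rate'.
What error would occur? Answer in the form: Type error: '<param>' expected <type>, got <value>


Spec: 'annual_rate' is declared as number; "x949" is a string.
Type error: 'annual_rate' expected number, got "x949"


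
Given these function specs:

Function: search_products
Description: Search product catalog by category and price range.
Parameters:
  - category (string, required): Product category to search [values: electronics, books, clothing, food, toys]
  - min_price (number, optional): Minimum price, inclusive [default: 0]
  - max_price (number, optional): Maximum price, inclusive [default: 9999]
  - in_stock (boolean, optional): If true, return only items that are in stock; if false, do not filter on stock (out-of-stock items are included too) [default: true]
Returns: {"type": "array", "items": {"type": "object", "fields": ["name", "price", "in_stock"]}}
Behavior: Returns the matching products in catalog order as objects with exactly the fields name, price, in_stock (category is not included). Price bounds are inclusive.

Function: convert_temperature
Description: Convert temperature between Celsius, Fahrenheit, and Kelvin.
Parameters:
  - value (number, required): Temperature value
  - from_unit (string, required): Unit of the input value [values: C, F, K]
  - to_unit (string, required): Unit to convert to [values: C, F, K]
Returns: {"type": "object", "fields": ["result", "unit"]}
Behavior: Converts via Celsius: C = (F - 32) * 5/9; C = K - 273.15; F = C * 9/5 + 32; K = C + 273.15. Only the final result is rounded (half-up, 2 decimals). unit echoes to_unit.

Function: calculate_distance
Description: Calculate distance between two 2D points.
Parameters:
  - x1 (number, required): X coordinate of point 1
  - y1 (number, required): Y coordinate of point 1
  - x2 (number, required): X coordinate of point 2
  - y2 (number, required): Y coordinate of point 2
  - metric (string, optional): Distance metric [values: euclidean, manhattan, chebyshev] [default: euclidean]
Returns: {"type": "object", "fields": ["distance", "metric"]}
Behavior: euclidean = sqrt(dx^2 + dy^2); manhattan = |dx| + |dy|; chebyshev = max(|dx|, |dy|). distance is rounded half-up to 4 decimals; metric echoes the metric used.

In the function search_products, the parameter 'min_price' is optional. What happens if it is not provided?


The search_products spec declares:
  - min_price (number, optional): Minimum price, inclusive [default: 0]
It defaults to 0


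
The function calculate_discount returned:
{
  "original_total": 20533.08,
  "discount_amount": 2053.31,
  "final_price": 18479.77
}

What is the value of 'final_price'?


18479.77


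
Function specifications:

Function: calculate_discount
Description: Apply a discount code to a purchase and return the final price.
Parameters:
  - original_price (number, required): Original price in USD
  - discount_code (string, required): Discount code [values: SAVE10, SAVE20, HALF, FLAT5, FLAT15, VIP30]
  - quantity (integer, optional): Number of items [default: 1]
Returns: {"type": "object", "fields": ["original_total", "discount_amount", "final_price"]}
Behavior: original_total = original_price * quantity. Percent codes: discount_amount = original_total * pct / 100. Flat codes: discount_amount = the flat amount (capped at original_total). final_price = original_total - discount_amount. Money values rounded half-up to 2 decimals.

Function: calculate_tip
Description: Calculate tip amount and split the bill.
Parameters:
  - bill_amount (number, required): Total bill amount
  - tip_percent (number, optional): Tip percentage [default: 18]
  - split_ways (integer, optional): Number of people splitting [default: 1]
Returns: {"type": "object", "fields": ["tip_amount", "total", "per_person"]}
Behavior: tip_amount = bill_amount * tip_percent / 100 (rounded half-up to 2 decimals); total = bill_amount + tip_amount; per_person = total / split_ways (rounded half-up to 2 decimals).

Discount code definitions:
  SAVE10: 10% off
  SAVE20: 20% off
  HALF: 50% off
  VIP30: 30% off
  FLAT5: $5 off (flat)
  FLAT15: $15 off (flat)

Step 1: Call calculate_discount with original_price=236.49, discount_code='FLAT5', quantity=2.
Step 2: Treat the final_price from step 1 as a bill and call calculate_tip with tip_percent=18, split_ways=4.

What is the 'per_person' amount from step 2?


Step 1: calculate_discount(original_price=236.49, discount_code=FLAT5, quantity=2)
  original_total = 236.49 * 2 = 472.98
  FLAT5 = $5 flat: discount_amount = min(5.00, 472.98) = 5.00
  final_price = 472.98 - 5.00 = 467.98
  -> final_price = 467.98
Step 2: calculate_tip(bill_amount=467.98, tip_percent=18, split_ways=4)
  tip_amount = 467.98 * 18/100 = 84.2364 -> 84.24
  total = 467.98 + 84.24 = 552.22
  per_person = 552.22 / 4 = 138.055 -> 138.06
  -> per_person = 138.06
$138.06


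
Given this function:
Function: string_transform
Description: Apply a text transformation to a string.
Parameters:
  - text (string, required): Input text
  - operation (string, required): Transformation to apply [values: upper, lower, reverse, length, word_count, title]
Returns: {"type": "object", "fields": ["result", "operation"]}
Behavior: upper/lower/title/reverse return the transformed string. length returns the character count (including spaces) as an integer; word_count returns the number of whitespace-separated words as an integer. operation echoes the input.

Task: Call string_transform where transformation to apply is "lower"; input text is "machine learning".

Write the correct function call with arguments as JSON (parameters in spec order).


Mapping each described value to its parameter name:
  'Transformation to apply' -> operation = "lower"
  'Input text' -> text = "machine learning"
string_transform({"text": "machine learning", "operation": "lower"})


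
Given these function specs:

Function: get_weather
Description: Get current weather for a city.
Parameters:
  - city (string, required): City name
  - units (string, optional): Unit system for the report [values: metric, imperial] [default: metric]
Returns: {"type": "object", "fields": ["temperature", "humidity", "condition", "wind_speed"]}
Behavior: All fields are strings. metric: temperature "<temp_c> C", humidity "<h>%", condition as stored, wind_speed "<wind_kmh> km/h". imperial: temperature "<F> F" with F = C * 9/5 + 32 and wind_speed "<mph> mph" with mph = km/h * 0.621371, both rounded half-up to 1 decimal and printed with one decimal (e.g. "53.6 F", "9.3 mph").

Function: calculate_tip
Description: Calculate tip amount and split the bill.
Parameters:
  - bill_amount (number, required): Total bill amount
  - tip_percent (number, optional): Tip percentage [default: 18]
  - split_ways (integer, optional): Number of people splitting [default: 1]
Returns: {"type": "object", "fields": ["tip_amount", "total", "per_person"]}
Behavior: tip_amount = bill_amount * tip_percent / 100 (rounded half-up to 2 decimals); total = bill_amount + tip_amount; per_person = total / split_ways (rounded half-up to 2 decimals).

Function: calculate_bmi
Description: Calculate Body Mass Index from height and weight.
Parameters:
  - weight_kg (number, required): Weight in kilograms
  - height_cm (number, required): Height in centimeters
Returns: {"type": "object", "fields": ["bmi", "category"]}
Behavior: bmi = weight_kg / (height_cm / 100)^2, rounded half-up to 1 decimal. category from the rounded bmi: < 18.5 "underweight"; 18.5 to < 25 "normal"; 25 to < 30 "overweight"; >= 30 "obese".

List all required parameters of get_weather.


Parameters of get_weather and their required/optional flag:
  city: required
  units: optional
city


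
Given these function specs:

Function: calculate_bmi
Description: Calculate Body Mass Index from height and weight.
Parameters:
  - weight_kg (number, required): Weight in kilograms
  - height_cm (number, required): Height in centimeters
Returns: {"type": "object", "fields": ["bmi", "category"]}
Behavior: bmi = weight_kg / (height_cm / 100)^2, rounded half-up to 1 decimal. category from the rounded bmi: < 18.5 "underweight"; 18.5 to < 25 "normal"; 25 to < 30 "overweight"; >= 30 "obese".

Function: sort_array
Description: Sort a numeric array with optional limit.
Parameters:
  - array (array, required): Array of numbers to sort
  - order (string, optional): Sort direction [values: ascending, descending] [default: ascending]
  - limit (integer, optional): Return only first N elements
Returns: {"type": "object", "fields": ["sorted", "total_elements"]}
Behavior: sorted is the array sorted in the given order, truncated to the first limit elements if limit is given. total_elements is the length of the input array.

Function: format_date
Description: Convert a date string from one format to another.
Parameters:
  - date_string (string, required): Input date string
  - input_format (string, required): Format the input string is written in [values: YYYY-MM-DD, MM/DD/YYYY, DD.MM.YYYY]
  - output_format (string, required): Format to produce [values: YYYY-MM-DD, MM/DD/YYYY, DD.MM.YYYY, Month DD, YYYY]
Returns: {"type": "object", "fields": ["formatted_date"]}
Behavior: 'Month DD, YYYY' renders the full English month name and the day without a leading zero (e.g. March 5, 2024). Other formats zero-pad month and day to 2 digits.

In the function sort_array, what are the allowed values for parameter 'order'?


The sort_array spec declares:
  - order (string, optional): Sort direction [values: ascending, descending] [default: ascending]
Allowed values:
ascending, descending


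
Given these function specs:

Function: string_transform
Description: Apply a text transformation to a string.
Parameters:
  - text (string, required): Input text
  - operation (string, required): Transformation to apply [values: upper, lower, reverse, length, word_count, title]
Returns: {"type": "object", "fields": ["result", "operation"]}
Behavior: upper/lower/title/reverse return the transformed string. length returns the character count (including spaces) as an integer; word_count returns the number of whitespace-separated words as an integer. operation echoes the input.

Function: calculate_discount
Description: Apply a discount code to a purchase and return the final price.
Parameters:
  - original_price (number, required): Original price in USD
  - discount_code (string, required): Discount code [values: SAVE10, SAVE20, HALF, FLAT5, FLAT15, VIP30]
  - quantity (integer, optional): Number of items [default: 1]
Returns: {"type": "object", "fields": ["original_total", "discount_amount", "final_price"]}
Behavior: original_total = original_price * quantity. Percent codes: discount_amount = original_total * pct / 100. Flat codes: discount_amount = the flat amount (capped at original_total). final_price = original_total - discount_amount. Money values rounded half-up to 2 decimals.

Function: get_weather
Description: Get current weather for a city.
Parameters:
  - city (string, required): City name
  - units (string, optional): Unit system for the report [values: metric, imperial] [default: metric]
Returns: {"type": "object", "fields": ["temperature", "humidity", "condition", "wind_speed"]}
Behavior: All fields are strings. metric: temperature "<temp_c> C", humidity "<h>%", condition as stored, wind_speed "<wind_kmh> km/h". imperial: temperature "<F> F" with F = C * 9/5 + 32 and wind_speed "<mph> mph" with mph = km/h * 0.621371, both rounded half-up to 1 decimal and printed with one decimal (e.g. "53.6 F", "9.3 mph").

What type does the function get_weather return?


The get_weather spec declares Returns: {"type": "object", "fields": ["temperature", "humidity", "condition", "wind_speed"]}
Type:
object


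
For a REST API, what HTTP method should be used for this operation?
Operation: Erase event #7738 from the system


GET = read, POST = create, PUT = update/replace, DELETE = remove
This operation is a removal.
DELETE


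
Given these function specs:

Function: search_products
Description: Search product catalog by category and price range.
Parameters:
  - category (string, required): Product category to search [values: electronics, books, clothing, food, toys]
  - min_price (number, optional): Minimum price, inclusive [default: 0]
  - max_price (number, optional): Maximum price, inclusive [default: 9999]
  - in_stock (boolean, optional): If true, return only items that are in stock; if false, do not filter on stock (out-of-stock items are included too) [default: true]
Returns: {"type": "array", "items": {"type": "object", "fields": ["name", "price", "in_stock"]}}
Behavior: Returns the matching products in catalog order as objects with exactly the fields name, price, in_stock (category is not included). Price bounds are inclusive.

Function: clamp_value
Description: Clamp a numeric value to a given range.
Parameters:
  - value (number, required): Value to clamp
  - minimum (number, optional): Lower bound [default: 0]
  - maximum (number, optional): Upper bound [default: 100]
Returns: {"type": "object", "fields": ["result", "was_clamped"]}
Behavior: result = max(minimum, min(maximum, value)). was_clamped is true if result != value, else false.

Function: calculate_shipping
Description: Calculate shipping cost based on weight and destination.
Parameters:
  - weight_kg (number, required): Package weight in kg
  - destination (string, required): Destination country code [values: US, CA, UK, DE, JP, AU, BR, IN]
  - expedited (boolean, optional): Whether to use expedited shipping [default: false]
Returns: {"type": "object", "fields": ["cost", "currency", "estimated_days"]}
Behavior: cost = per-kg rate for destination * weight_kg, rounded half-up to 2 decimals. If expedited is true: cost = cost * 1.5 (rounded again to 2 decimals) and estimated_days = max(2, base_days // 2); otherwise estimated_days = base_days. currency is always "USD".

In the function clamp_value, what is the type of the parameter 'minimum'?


The clamp_value spec declares:
  - minimum (number, optional): Lower bound [default: 0]
Type:
number


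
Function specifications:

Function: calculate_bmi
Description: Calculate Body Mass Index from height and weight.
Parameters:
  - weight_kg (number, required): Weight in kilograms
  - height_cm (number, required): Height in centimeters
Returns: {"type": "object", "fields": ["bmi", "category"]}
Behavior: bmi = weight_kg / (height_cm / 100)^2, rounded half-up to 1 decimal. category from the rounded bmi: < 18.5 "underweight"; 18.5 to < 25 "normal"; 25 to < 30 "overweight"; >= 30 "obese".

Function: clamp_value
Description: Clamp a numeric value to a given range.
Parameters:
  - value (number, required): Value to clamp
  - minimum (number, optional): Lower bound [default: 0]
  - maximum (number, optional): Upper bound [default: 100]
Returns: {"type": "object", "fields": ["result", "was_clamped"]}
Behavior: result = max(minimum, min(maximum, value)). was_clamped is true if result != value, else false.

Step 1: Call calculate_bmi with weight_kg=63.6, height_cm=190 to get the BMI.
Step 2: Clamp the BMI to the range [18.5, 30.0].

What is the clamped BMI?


Step 1: calculate_bmi(weight_kg=63.6, height_cm=190)
  height_m = 190 / 100 = 1.9
  bmi = 63.6 / 1.9^2 = 63.6 / 3.61 = 17.617729 -> 17.6
  17.6 < 18.5 -> underweight
  -> bmi = 17.6
Step 2: clamp_value(value=17.6, minimum=18.5, maximum=30.0)
  result = max(18.5, min(30.0, 17.6)) = max(18.5, 17.6) = 18.5
  was_clamped = (18.5 != 17.6) = true
  -> result = 18.5
18.5


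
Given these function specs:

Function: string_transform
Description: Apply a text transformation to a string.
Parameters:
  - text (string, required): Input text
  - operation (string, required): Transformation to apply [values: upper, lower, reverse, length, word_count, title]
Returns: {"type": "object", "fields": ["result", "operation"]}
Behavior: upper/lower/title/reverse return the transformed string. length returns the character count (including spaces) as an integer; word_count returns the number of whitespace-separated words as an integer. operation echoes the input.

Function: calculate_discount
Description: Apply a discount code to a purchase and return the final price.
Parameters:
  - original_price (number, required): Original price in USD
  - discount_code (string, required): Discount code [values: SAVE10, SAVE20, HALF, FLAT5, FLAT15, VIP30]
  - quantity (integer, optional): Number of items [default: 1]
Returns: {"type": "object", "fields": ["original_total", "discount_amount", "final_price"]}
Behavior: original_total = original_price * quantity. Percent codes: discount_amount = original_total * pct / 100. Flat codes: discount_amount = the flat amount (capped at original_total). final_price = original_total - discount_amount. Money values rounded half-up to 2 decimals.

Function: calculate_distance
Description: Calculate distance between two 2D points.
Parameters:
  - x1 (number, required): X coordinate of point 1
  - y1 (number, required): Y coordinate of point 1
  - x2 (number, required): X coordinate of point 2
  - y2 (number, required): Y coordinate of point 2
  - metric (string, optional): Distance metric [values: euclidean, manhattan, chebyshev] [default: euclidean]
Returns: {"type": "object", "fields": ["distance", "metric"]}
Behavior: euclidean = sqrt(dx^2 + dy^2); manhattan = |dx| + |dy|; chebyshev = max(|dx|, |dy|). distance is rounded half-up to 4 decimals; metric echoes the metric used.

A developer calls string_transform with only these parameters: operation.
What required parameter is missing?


Required parameters: text, operation
Provided: operation
Missing: text
text


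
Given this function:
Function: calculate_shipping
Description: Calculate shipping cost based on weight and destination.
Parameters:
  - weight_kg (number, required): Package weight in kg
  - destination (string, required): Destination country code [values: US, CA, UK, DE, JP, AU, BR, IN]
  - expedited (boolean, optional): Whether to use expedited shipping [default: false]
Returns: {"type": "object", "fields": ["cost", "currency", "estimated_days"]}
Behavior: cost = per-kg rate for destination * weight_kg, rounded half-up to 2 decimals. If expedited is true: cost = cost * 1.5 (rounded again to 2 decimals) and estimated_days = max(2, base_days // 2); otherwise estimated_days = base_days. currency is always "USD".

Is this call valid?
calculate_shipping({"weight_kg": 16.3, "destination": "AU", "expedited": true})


Checking all required parameters present and types match... All valid.
Valid


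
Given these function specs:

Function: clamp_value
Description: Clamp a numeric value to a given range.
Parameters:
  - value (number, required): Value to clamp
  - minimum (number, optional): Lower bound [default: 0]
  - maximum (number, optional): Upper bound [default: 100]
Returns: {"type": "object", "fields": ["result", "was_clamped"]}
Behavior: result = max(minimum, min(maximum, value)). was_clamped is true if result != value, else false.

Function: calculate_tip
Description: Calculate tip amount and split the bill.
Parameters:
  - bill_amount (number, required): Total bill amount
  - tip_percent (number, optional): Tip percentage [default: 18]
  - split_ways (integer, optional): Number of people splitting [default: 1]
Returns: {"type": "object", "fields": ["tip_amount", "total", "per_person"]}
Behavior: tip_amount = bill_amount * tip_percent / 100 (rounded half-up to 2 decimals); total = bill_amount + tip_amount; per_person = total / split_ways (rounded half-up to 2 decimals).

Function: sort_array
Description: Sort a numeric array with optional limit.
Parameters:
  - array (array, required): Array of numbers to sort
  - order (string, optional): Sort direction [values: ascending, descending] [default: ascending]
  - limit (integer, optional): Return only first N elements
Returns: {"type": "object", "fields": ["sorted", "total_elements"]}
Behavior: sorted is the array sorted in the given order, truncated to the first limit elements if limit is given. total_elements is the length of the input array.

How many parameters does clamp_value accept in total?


Parameters of clamp_value: value (required), minimum (optional), maximum (optional)
Total:
3


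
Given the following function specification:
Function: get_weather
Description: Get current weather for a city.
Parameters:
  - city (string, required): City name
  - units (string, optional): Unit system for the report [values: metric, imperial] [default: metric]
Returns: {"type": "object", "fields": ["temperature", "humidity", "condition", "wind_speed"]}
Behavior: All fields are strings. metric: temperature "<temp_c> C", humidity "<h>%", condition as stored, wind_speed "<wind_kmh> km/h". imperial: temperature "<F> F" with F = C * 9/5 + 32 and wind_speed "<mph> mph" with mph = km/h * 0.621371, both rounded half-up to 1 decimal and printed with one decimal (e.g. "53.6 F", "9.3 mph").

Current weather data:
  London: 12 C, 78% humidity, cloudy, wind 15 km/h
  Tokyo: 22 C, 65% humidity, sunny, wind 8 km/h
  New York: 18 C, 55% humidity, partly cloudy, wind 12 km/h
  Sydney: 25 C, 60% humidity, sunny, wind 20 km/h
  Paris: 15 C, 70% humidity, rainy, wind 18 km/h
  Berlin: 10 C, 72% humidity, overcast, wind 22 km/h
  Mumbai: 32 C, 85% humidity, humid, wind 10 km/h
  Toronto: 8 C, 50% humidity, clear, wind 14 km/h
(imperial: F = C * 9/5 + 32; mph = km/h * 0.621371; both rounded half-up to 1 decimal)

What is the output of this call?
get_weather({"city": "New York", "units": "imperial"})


New York record: 18 C, 55%, partly cloudy, 12 km/h
imperial: temperature = 18 * 9/5 + 32 = 64.4 -> 64.4 F
imperial: wind_speed = 12 * 0.621371 = 7.456452 -> 7.5 mph
Output:
{"temperature": "64.4 F", "humidity": "55%", "condition": "partly cloudy", "wind_speed": "7.5 mph"}


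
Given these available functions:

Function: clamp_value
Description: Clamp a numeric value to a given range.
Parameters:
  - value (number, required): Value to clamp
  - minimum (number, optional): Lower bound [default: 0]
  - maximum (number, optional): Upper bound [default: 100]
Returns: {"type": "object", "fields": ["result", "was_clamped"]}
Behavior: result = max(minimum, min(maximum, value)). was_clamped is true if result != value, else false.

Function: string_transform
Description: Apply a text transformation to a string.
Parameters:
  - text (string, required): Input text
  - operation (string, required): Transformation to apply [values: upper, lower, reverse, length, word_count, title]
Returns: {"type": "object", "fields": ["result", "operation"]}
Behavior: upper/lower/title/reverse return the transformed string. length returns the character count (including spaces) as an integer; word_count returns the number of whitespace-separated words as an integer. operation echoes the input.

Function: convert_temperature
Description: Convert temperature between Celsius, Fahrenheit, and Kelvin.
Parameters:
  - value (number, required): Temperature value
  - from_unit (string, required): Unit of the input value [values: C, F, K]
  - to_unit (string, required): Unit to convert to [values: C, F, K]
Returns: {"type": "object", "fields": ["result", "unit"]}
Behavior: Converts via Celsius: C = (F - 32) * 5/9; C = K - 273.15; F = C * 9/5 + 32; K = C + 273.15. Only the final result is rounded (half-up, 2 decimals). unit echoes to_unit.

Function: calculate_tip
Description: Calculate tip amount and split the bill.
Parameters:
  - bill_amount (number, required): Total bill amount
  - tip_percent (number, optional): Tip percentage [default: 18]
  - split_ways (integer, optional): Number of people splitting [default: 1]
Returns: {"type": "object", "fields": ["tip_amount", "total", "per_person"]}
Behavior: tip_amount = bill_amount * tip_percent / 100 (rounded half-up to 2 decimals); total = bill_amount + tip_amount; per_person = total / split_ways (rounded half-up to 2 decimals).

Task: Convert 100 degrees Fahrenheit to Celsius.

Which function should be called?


The task needs a function whose description is: Convert temperature between Celsius, Fahrenheit, and Kelvin.
convert_temperature


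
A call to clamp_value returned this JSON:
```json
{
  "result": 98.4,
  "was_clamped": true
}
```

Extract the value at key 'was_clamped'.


true


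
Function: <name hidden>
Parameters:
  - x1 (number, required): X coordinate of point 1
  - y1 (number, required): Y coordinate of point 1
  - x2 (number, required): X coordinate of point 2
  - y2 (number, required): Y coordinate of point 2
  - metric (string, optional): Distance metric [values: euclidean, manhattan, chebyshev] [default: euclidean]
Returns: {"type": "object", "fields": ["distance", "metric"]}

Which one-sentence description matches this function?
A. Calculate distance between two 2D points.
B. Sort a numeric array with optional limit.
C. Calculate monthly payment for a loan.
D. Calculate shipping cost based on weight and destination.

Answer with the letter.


Parameters x1, y1, x2, y2, metric and return ["distance", "metric"] fit: Calculate distance between two 2D points.
A


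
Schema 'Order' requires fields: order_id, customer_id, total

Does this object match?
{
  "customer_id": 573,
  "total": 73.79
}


Checking required fields...
Missing: order_id
Invalid - missing required field 'order_id'


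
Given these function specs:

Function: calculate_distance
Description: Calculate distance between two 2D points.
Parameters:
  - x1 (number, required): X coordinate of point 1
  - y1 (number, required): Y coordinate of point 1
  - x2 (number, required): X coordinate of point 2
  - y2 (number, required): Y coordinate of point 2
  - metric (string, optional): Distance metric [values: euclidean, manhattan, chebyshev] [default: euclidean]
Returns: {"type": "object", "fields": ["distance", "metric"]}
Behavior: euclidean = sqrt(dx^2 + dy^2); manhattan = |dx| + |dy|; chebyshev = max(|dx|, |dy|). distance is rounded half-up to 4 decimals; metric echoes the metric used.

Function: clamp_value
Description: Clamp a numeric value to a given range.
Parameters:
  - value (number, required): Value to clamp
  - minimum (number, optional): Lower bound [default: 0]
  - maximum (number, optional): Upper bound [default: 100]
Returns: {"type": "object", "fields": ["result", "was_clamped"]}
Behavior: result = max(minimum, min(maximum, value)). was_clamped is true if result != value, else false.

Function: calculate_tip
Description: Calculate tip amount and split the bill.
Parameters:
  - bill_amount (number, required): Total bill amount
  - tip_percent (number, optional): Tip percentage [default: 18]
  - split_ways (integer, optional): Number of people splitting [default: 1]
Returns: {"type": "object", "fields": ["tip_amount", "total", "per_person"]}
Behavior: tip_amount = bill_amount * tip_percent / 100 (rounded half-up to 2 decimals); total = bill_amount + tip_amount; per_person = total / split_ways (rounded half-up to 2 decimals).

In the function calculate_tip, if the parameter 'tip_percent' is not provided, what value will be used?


The calculate_tip spec declares:
  - tip_percent (number, optional): Tip percentage [default: 18]
Default:
18


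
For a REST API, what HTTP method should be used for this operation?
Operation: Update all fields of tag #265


GET = read, POST = create, PUT = update/replace, DELETE = remove
This operation is an update/replace.
PUT


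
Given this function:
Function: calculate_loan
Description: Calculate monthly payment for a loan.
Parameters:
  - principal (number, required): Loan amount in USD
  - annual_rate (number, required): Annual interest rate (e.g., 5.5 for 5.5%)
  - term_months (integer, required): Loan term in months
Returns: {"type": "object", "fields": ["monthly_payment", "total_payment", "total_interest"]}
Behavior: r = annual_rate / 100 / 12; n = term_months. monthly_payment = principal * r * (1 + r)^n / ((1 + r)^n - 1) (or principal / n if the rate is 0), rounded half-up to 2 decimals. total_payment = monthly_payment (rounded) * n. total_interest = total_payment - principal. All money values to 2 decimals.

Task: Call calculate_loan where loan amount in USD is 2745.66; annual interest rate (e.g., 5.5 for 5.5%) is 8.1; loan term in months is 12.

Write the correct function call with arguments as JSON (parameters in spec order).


Mapping each described value to its parameter name:
  'Loan amount in USD' -> principal = 2745.66
  'Annual interest rate (e.g., 5.5 for 5.5%)' -> annual_rate = 8.1
  'Loan term in months' -> term_months = 12
calculate_loan({"principal": 2745.66, "annual_rate": 8.1, "term_months": 12})


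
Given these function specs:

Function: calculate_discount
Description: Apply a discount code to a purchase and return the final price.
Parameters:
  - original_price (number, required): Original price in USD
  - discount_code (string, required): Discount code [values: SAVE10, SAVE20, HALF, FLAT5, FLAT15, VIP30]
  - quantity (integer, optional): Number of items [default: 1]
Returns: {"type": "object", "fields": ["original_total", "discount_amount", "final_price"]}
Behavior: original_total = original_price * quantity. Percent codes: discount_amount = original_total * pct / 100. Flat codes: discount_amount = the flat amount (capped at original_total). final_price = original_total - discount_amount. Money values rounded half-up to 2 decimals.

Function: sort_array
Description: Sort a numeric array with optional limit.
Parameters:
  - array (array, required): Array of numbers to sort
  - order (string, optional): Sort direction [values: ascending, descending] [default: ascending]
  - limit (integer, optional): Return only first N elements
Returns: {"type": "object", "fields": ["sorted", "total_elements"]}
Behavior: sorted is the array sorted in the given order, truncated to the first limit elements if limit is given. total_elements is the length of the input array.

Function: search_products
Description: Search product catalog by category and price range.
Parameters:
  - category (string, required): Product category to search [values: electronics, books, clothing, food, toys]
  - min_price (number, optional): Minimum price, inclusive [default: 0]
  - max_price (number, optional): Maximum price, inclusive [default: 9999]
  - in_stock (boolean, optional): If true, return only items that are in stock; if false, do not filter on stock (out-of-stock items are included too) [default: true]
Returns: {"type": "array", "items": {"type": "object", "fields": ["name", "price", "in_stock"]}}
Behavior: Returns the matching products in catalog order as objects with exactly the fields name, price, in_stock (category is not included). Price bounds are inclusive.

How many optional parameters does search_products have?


Parameters of search_products: category (required), min_price (optional), max_price (optional), in_stock (optional)
Optional count:
3


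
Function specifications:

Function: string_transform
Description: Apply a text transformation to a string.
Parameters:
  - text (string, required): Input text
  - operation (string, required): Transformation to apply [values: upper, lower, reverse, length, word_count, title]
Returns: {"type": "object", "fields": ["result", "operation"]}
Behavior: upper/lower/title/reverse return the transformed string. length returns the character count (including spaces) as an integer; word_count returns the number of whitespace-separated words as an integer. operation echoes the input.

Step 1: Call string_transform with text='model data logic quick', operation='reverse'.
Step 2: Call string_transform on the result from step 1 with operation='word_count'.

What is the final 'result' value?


Step 1: string_transform(text='model data logic quick', operation='reverse')
  -> result = 'kciuq cigol atad ledom'
Step 2: string_transform(text='kciuq cigol atad ledom', operation='word_count')
  words: kciuq, cigol, atad, ledom -> 4
  -> result = 4
4


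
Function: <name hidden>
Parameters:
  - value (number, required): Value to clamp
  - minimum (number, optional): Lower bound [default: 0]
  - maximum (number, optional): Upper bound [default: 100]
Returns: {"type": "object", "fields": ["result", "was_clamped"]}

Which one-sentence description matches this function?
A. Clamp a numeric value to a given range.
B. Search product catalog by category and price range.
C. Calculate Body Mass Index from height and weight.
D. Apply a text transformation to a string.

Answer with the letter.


Parameters value, minimum, maximum and return ["result", "was_clamped"] fit: Clamp a numeric value to a given range.
A


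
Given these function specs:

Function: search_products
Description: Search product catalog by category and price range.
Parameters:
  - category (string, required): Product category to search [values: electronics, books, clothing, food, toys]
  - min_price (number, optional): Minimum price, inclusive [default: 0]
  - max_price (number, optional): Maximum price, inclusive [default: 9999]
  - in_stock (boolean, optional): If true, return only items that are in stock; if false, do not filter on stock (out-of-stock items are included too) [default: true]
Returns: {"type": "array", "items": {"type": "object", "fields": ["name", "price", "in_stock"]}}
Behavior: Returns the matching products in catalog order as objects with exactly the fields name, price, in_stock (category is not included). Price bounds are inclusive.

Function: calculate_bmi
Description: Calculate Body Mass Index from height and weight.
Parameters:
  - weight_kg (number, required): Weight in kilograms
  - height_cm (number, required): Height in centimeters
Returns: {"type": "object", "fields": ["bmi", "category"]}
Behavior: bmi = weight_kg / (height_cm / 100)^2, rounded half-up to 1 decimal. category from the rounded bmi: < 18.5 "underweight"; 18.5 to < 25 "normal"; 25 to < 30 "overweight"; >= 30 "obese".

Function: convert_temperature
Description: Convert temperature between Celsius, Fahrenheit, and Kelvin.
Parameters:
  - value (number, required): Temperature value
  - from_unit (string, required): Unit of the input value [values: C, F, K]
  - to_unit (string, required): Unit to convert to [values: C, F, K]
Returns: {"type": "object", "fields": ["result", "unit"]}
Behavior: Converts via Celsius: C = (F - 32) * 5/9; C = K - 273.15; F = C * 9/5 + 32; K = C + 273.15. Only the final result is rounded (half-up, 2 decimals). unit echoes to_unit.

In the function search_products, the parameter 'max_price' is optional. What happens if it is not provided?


The search_products spec declares:
  - max_price (number, optional): Maximum price, inclusive [default: 9999]
It defaults to 9999
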